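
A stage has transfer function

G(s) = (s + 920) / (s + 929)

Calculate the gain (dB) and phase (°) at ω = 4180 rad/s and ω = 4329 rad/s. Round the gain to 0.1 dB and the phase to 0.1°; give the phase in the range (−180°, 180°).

ω = 4180: -0.0 dB, 0.1°; ω = 4329: -0.0 dB, 0.1°

Substitute s = j4180:
Numerator: (j4180) + 920 = 920 + j4180
Denominator: (j4180) + 929 = 929 + j4180
|N| = √(920² + 4180²) ≈ 4280, ∠N ≈ 77.59°
|D| = √(929² + 4180²) ≈ 4282, ∠D ≈ 77.47°
|G| = 4280 / 4282 ≈ 0.99953
Gain = 20 log₁₀(0.99953) ≈ -0.00 dB
∠G = 77.59° − 77.47° = 0.12°

Substitute s = j4329:
Numerator: (j4329) + 920 = 920 + j4329
Denominator: (j4329) + 929 = 929 + j4329
|N| = √(920² + 4329²) ≈ 4425.7, ∠N ≈ 78.00°
|D| = √(929² + 4329²) ≈ 4427.6, ∠D ≈ 77.89°
|G| = 4425.7 / 4427.6 ≈ 0.99957
Gain = 20 log₁₀(0.99957) ≈ -0.00 dB
∠G = 78.00° − 77.89° = 0.11°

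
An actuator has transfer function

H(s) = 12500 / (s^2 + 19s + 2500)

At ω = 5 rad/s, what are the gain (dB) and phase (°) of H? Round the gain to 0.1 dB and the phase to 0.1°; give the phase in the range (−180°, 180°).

14.1 dB, -2.2°

At s = jω = j5:
quadratic: (j5)² + 19·j5 + 2500 = 2475 + j95 → |·| ≈ 2476.8, ∠ ≈ 2.20°
|H| = 12500 / 2476.8 ≈ 5.0468
Gain = 20 log₁₀(5.0468) ≈ 14.06 dB
∠H = 0.00° − 2.20° = -2.20°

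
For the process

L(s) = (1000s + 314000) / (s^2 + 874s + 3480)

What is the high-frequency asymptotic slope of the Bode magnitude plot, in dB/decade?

-20 dB/decade

Each pole contributes −20 dB/decade at high frequency; each zero contributes +20 dB/decade.
Net: 1 zero(s) − 2 pole(s) → -20 dB/decade.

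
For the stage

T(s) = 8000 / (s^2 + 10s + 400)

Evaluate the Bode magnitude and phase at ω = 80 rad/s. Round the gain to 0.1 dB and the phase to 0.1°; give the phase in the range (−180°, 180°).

At s = jω = j80:
quadratic: (j80)² + 10·j80 + 400 = -6000 + j800 → |·| ≈ 6053.1, ∠ ≈ 172.41°
|T| = 8000 / 6053.1 ≈ 1.3216
Gain = 20 log₁₀(1.3216) ≈ 2.42 dB
∠T = 0.00° − 172.41° = -172.41°

2.4 dB, -172.4°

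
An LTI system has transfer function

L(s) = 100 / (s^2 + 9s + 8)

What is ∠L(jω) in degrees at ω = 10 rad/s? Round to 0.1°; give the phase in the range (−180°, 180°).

Substitute s = j10:
Numerator: 100 = 100 + j0
Denominator: (j10)^2 + 9(j10) + 8 = -92 + j90
|N| = √(100² + 0²) ≈ 100, ∠N ≈ 0.00°
|D| = √(92² + 90²) ≈ 128.7, ∠D ≈ 135.63°
∠L = 0.00° − 135.63° = -135.63°

-135.6°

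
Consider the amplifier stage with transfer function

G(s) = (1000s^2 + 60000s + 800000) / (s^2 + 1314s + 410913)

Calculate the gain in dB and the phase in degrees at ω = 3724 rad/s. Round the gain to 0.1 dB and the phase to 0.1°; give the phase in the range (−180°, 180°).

59.7 dB, 19.1°

Substitute s = j3724:
Numerator: 1000(j3724)^2 + 60000(j3724) + 800000 = -13867376000 + j223440000
Denominator: (j3724)^2 + 1314(j3724) + 410913 = -13457263 + j4893336
|N| = √(13867376000² + 223440000²) ≈ 1.3869e+10, ∠N ≈ 179.08°
|D| = √(13457263² + 4893336²) ≈ 1.4319e+07, ∠D ≈ 160.02°
|G| = 1.3869e+10 / 1.4319e+07 ≈ 968.57
Gain = 20 log₁₀(968.57) ≈ 59.72 dB
∠G = 179.08° − 160.02° = 19.06°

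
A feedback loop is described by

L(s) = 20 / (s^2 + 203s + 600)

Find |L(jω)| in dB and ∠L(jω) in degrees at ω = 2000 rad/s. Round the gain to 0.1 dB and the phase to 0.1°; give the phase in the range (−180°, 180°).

Substitute s = j2000:
Numerator: 20 = 20 + j0
Denominator: (j2000)^2 + 203(j2000) + 600 = -3999400 + j406000
|N| = √(20² + 0²) ≈ 20, ∠N ≈ 0.00°
|D| = √(3999400² + 406000²) ≈ 4.02e+06, ∠D ≈ 174.20°
|L| = 20 / 4.02e+06 ≈ 4.9751e-06
Gain = 20 log₁₀(4.9751e-06) ≈ -106.06 dB
∠L = 0.00° − 174.20° = -174.20°

-106.1 dB, -174.2°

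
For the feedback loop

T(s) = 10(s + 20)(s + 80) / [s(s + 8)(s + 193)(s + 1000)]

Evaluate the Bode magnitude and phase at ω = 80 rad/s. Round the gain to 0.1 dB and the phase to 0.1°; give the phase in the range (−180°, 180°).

-83.2 dB, -80.4°

At s = jω = j80:
zero (s+20): 20 + j80 → |·| = √(20²+80²) = √6800 ≈ 82.462, ∠ = arctan(80/20) ≈ 75.96°
zero (s+80): 80 + j80 → |·| = √(80²+80²) = √12800 ≈ 113.14, ∠ = arctan(80/80) ≈ 45.00°
pole (s+8): 8 + j80 → |·| = √(8²+80²) = √6464 ≈ 80.399, ∠ = arctan(80/8) ≈ 84.29°
pole (s+193): 193 + j80 → |·| = √(193²+80²) = √43649 ≈ 208.92, ∠ = arctan(80/193) ≈ 22.51°
pole (s+1000): 1000 + j80 → |·| = √(1000²+80²) = √1006400 ≈ 1003.2, ∠ = arctan(80/1000) ≈ 4.57°
pole at origin: |s| = 80, ∠ = 90.00° (in denominator)
|T| = 10 · 9329.8 / 1.3481e+09 ≈ 6.9207e-05
Gain = 20 log₁₀(6.9207e-05) ≈ -83.20 dB
∠T = 120.96° − 201.37° = -80.41°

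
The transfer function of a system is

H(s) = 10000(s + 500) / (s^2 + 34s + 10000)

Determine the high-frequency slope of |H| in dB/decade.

Each pole contributes −20 dB/decade at high frequency; each zero contributes +20 dB/decade.
Net: 1 zero(s) − 2 pole(s) → -20 dB/decade.

-20 dB/decade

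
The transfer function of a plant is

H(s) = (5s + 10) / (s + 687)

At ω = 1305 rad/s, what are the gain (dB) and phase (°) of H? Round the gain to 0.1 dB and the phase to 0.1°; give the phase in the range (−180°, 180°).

Substitute s = j1305:
Numerator: 5(j1305) + 10 = 10 + j6525
Denominator: (j1305) + 687 = 687 + j1305
|N| = √(10² + 6525²) ≈ 6525, ∠N ≈ 89.91°
|D| = √(687² + 1305²) ≈ 1474.8, ∠D ≈ 62.24°
|H| = 6525 / 1474.8 ≈ 4.4243
Gain = 20 log₁₀(4.4243) ≈ 12.92 dB
∠H = 89.91° − 62.24° = 27.67°

12.9 dB, 27.7°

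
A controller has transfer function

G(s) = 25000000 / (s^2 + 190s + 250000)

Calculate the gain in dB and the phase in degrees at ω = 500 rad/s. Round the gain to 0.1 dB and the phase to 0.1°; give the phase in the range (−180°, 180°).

At s = jω = j500:
quadratic: (j500)² + 190·j500 + 250000 = 0 + j95000 → |·| ≈ 95000, ∠ ≈ 90.00°
|G| = 25000000 / 95000 ≈ 263.16
Gain = 20 log₁₀(263.16) ≈ 48.40 dB
∠G = 0.00° − 90.00° = -90.00°

48.4 dB, -90.0°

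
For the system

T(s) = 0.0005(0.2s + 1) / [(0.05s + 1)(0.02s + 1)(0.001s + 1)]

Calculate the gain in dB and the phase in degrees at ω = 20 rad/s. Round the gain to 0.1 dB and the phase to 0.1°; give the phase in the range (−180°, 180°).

At ω = 20 rad/s:
zero (1 + j20·0.2) = 1 + j4 → |·| ≈ 4.1231, ∠ ≈ 75.96°
pole (1 + j20·0.05) = 1 + j1 → |·| ≈ 1.4142, ∠ ≈ 45.00°
pole (1 + j20·0.02) = 1 + j0.4 → |·| ≈ 1.077, ∠ ≈ 21.80°
pole (1 + j20·0.001) = 1 + j0.02 → |·| ≈ 1.0002, ∠ ≈ 1.15°
|T| = 0.0005 · 4.1231 / (1.4142 · 1.077 · 1.0002) ≈ 0.0013533
Gain = 20 log₁₀(0.0013533) ≈ -57.37 dB
∠T = (75.96°) − (45.00° + 21.80° + 1.15°) = 8.01°

-57.4 dB, 8.0°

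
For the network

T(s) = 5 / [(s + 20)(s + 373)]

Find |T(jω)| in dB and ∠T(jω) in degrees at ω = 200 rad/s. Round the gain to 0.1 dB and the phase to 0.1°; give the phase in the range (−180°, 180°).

At s = jω = j200:
pole (s+20): 20 + j200 → |·| = √(20²+200²) = √40400 ≈ 201, ∠ = arctan(200/20) ≈ 84.29°
pole (s+373): 373 + j200 → |·| = √(373²+200²) = √179129 ≈ 423.24, ∠ = arctan(200/373) ≈ 28.20°
|T| = 5 / 85071 ≈ 5.8774e-05
Gain = 20 log₁₀(5.8774e-05) ≈ -84.62 dB
∠T = 0.00° − 112.49° = -112.49°

-84.6 dB, -112.5°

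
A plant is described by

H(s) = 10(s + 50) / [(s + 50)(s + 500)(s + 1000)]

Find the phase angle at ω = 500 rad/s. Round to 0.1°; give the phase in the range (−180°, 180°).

-71.6°

At s = jω = j500:
zero (s+50): 50 + j500 → |·| = √(50²+500²) = √252500 ≈ 502.49, ∠ = arctan(500/50) ≈ 84.29°
pole (s+50): 50 + j500 → |·| = √(50²+500²) = √252500 ≈ 502.49, ∠ = arctan(500/50) ≈ 84.29°
pole (s+500): 500 + j500 → |·| = √(500²+500²) = √500000 ≈ 707.11, ∠ = arctan(500/500) ≈ 45.00°
pole (s+1000): 1000 + j500 → |·| = √(1000²+500²) = √1250000 ≈ 1118, ∠ = arctan(500/1000) ≈ 26.57°
∠H = 84.29° − 155.86° = -71.57°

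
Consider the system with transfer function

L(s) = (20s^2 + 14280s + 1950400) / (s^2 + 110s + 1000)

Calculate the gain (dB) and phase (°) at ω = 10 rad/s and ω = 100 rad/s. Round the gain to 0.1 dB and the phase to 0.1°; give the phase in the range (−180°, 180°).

Substitute s = j10:
Numerator: 20(j10)^2 + 14280(j10) + 1950400 = 1948400 + j142800
Denominator: (j10)^2 + 110(j10) + 1000 = 900 + j1100
|N| = √(1948400² + 142800²) ≈ 1.9536e+06, ∠N ≈ 4.19°
|D| = √(900² + 1100²) ≈ 1421.3, ∠D ≈ 50.71°
|L| = 1.9536e+06 / 1421.3 ≈ 1374.5
Gain = 20 log₁₀(1374.5) ≈ 62.76 dB
∠L = 4.19° − 50.71° = -46.52°

Substitute s = j100:
Numerator: 20(j100)^2 + 14280(j100) + 1950400 = 1750400 + j1428000
Denominator: (j100)^2 + 110(j100) + 1000 = -9000 + j11000
|N| = √(1750400² + 1428000²) ≈ 2.259e+06, ∠N ≈ 39.21°
|D| = √(9000² + 11000²) ≈ 14213, ∠D ≈ 129.29°
|L| = 2.259e+06 / 14213 ≈ 158.94
Gain = 20 log₁₀(158.94) ≈ 44.02 dB
∠L = 39.21° − 129.29° = -90.08°

ω = 10: 62.8 dB, -46.5°; ω = 100: 44.0 dB, -90.1°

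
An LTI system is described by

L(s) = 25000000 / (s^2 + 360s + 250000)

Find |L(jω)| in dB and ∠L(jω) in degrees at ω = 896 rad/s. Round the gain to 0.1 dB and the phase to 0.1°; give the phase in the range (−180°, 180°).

31.8 dB, -149.7°

At s = jω = j896:
quadratic: (j896)² + 360·j896 + 250000 = -552816 + j322560 → |·| ≈ 6.4004e+05, ∠ ≈ 149.74°
|L| = 25000000 / 6.4004e+05 ≈ 39.06
Gain = 20 log₁₀(39.06) ≈ 31.83 dB
∠L = 0.00° − 149.74° = -149.74°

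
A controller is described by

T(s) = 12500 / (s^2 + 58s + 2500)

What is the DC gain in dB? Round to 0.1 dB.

14.0 dB

T(0) = 12500 / 2500 = 5
20 log₁₀(5) ≈ 13.98 dB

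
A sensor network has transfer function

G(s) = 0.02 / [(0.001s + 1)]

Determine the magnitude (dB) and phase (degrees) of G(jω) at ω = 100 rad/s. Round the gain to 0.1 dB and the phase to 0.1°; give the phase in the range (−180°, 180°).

At ω = 100 rad/s:
pole (1 + j100·0.001) = 1 + j0.1 → |·| ≈ 1.005, ∠ ≈ 5.71°
|G| = 0.02 · 1 / (1.005) ≈ 0.0199
Gain = 20 log₁₀(0.0199) ≈ -34.02 dB
∠G = (0°) − (5.71°) = -5.71°

-34.0 dB, -5.7°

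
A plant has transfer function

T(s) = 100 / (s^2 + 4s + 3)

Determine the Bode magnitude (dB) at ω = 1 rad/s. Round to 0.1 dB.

Substitute s = j1:
Numerator: 100 = 100 + j0
Denominator: (j1)^2 + 4(j1) + 3 = 2 + j4
|N| = √(100² + 0²) ≈ 100, ∠N ≈ 0.00°
|D| = √(2² + 4²) ≈ 4.4721, ∠D ≈ 63.43°
|T| = 100 / 4.4721 ≈ 22.361
Gain = 20 log₁₀(22.361) ≈ 26.99 dB

27.0 dB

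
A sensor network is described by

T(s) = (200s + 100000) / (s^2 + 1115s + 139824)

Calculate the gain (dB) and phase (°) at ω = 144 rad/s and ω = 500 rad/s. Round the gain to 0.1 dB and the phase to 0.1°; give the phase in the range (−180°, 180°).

Substitute s = j144:
Numerator: 200(j144) + 100000 = 100000 + j28800
Denominator: (j144)^2 + 1115(j144) + 139824 = 119088 + j160560
|N| = √(100000² + 28800²) ≈ 1.0406e+05, ∠N ≈ 16.07°
|D| = √(119088² + 160560²) ≈ 1.999e+05, ∠D ≈ 53.44°
|T| = 1.0406e+05 / 1.999e+05 ≈ 0.52056
Gain = 20 log₁₀(0.52056) ≈ -5.67 dB
∠T = 16.07° − 53.44° = -37.37°

Substitute s = j500:
Numerator: 200(j500) + 100000 = 100000 + j100000
Denominator: (j500)^2 + 1115(j500) + 139824 = -110176 + j557500
|N| = √(100000² + 100000²) ≈ 1.4142e+05, ∠N ≈ 45.00°
|D| = √(110176² + 557500²) ≈ 5.6828e+05, ∠D ≈ 101.18°
|T| = 1.4142e+05 / 5.6828e+05 ≈ 0.24886
Gain = 20 log₁₀(0.24886) ≈ -12.08 dB
∠T = 45.00° − 101.18° = -56.18°

ω = 144: -5.7 dB, -37.4°; ω = 500: -12.1 dB, -56.2°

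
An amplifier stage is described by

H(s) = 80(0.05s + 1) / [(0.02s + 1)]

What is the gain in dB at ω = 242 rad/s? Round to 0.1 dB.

45.9 dB

At ω = 242 rad/s:
zero (1 + j242·0.05) = 1 + j12.1 → |·| ≈ 12.141, ∠ ≈ 85.28°
pole (1 + j242·0.02) = 1 + j4.84 → |·| ≈ 4.9422, ∠ ≈ 78.33°
|H| = 80 · 12.141 / (4.9422) ≈ 196.53
Gain = 20 log₁₀(196.53) ≈ 45.87 dB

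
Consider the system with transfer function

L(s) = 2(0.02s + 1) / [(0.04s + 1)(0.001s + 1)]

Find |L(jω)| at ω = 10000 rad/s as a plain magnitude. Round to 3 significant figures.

At ω = 10000 rad/s:
zero (1 + j10000·0.02) = 1 + j200 → |·| ≈ 200, ∠ ≈ 89.71°
pole (1 + j10000·0.04) = 1 + j400 → |·| ≈ 400, ∠ ≈ 89.86°
pole (1 + j10000·0.001) = 1 + j10 → |·| ≈ 10.05, ∠ ≈ 84.29°
|L| = 2 · 200 / (400 · 10.05) ≈ 0.099502

0.0995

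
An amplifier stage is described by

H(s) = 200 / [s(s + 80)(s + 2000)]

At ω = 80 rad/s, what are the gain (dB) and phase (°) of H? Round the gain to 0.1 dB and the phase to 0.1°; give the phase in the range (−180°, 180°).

-99.1 dB, -137.3°

At s = jω = j80:
pole (s+80): 80 + j80 → |·| = √(80²+80²) = √12800 ≈ 113.14, ∠ = arctan(80/80) ≈ 45.00°
pole (s+2000): 2000 + j80 → |·| = √(2000²+80²) = √4006400 ≈ 2001.6, ∠ = arctan(80/2000) ≈ 2.29°
pole at origin: |s| = 80, ∠ = 90.00° (in denominator)
|H| = 200 / 1.8117e+07 ≈ 1.1039e-05
Gain = 20 log₁₀(1.1039e-05) ≈ -99.14 dB
∠H = 0.00° − 137.29° = -137.29°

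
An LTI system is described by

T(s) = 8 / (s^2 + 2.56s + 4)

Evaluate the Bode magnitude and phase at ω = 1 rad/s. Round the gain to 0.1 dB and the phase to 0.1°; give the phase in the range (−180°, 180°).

At s = jω = j1:
quadratic: (j1)² + 2.56·j1 + 4 = 3 + j2.56 → |·| ≈ 3.9438, ∠ ≈ 40.48°
|T| = 8 / 3.9438 ≈ 2.0285
Gain = 20 log₁₀(2.0285) ≈ 6.14 dB
∠T = 0.00° − 40.48° = -40.48°

6.1 dB, -40.5°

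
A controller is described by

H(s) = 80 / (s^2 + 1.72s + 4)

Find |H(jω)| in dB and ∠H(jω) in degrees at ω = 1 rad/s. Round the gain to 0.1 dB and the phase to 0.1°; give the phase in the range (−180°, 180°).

27.3 dB, -29.8°

At s = jω = j1:
quadratic: (j1)² + 1.72·j1 + 4 = 3 + j1.72 → |·| ≈ 3.4581, ∠ ≈ 29.83°
|H| = 80 / 3.4581 ≈ 23.134
Gain = 20 log₁₀(23.134) ≈ 27.29 dB
∠H = 0.00° − 29.83° = -29.83°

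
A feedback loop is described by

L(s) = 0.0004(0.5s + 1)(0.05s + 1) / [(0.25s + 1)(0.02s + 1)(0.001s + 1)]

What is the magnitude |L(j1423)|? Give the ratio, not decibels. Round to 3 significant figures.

At ω = 1423 rad/s:
zero (1 + j1423·0.5) = 1 + j711.5 → |·| ≈ 711.5, ∠ ≈ 89.92°
zero (1 + j1423·0.05) = 1 + j71.15 → |·| ≈ 71.157, ∠ ≈ 89.19°
pole (1 + j1423·0.25) = 1 + j355.75 → |·| ≈ 355.75, ∠ ≈ 89.84°
pole (1 + j1423·0.02) = 1 + j28.46 → |·| ≈ 28.478, ∠ ≈ 87.99°
pole (1 + j1423·0.001) = 1 + j1.423 → |·| ≈ 1.7392, ∠ ≈ 54.90°
|L| = 0.0004 · 711.5 · 71.157 / (355.75 · 28.478 · 1.7392) ≈ 0.0011493

0.00115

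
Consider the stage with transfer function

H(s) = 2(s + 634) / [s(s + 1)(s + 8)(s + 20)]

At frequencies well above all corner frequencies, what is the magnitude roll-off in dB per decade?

-60 dB/decade

Each pole contributes −20 dB/decade at high frequency; each zero contributes +20 dB/decade.
Net: 1 zero(s) − 4 pole(s) → -60 dB/decade.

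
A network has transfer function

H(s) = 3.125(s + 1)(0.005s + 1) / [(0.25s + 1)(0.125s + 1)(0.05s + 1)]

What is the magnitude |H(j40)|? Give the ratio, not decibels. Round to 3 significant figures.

1.11

At ω = 40 rad/s:
zero (1 + j40·1) = 1 + j40 → |·| ≈ 40.012, ∠ ≈ 88.57°
zero (1 + j40·0.005) = 1 + j0.2 → |·| ≈ 1.0198, ∠ ≈ 11.31°
pole (1 + j40·0.25) = 1 + j10 → |·| ≈ 10.05, ∠ ≈ 84.29°
pole (1 + j40·0.125) = 1 + j5 → |·| ≈ 5.099, ∠ ≈ 78.69°
pole (1 + j40·0.05) = 1 + j2 → |·| ≈ 2.2361, ∠ ≈ 63.43°
|H| = 3.125 · 40.012 · 1.0198 / (10.05 · 5.099 · 2.2361) ≈ 1.1128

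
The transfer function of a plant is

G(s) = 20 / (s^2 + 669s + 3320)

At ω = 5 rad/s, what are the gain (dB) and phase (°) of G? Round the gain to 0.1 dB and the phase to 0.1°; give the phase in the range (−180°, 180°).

Substitute s = j5:
Numerator: 20 = 20 + j0
Denominator: (j5)^2 + 669(j5) + 3320 = 3295 + j3345
|N| = √(20² + 0²) ≈ 20, ∠N ≈ 0.00°
|D| = √(3295² + 3345²) ≈ 4695.3, ∠D ≈ 45.43°
|G| = 20 / 4695.3 ≈ 0.0042596
Gain = 20 log₁₀(0.0042596) ≈ -47.41 dB
∠G = 0.00° − 45.43° = -45.43°

-47.4 dB, -45.4°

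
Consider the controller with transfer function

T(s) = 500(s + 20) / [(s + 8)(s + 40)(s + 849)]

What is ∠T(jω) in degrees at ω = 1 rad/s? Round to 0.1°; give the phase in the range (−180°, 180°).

At s = jω = j1:
zero (s+20): 20 + j1 → |·| = √(20²+1²) = √401 ≈ 20.025, ∠ = arctan(1/20) ≈ 2.86°
pole (s+8): 8 + j1 → |·| = √(8²+1²) = √65 ≈ 8.0623, ∠ = arctan(1/8) ≈ 7.13°
pole (s+40): 40 + j1 → |·| = √(40²+1²) = √1601 ≈ 40.012, ∠ = arctan(1/40) ≈ 1.43°
pole (s+849): 849 + j1 → |·| = √(849²+1²) = √720802 ≈ 849, ∠ = arctan(1/849) ≈ 0.07°
∠T = 2.86° − 8.63° = -5.77°

-5.8°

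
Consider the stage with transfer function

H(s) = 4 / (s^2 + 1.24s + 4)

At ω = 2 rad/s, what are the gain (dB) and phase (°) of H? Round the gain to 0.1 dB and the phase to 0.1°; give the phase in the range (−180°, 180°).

4.2 dB, -90.0°

At s = jω = j2:
quadratic: (j2)² + 1.24·j2 + 4 = 0 + j2.48 → |·| ≈ 2.48, ∠ ≈ 90.00°
|H| = 4 / 2.48 ≈ 1.6129
Gain = 20 log₁₀(1.6129) ≈ 4.15 dB
∠H = 0.00° − 90.00° = -90.00°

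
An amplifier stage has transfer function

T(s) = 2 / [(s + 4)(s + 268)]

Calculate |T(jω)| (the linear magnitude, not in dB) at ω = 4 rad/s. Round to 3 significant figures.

0.00132

At s = jω = j4:
pole (s+4): 4 + j4 → |·| = √(4²+4²) = √32 ≈ 5.6569, ∠ = arctan(4/4) ≈ 45.00°
pole (s+268): 268 + j4 → |·| = √(268²+4²) = √71840 ≈ 268.03, ∠ = arctan(4/268) ≈ 0.86°
|T| = 2 / 1516.2 ≈ 0.0013191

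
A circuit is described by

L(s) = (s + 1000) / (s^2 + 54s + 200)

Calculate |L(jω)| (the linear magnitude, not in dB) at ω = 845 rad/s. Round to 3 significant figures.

Substitute s = j845:
Numerator: (j845) + 1000 = 1000 + j845
Denominator: (j845)^2 + 54(j845) + 200 = -713825 + j45630
|N| = √(1000² + 845²) ≈ 1309.2, ∠N ≈ 40.20°
|D| = √(713825² + 45630²) ≈ 7.1528e+05, ∠D ≈ 176.34°
|L| = 1309.2 / 7.1528e+05 ≈ 0.0018303

0.00183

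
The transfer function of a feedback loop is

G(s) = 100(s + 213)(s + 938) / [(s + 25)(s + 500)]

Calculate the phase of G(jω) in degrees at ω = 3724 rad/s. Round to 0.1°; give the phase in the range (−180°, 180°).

At s = jω = j3724:
zero (s+213): 213 + j3724 → |·| = √(213²+3724²) = √13913545 ≈ 3730.1, ∠ = arctan(3724/213) ≈ 86.73°
zero (s+938): 938 + j3724 → |·| = √(938²+3724²) = √14748020 ≈ 3840.3, ∠ = arctan(3724/938) ≈ 75.86°
pole (s+25): 25 + j3724 → |·| = √(25²+3724²) = √13868801 ≈ 3724.1, ∠ = arctan(3724/25) ≈ 89.62°
pole (s+500): 500 + j3724 → |·| = √(500²+3724²) = √14118176 ≈ 3757.4, ∠ = arctan(3724/500) ≈ 82.35°
∠G = 162.59° − 171.97° = -9.38°

-9.4°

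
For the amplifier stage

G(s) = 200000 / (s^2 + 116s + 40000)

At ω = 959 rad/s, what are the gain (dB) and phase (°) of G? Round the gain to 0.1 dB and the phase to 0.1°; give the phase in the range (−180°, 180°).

-12.9 dB, -172.8°

At s = jω = j959:
quadratic: (j959)² + 116·j959 + 40000 = -879681 + j111244 → |·| ≈ 8.8669e+05, ∠ ≈ 172.79°
|G| = 200000 / 8.8669e+05 ≈ 0.22556
Gain = 20 log₁₀(0.22556) ≈ -12.93 dB
∠G = 0.00° − 172.79° = -172.79°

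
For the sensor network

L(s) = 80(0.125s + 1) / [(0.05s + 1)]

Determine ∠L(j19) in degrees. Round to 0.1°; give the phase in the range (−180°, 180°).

23.6°

At ω = 19 rad/s:
zero (1 + j19·0.125) = 1 + j2.375 → |·| ≈ 2.5769, ∠ ≈ 67.17°
pole (1 + j19·0.05) = 1 + j0.95 → |·| ≈ 1.3793, ∠ ≈ 43.53°
∠L = (67.17°) − (43.53°) = 23.64°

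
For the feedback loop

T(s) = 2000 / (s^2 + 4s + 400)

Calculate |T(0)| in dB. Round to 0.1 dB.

T(0) = 2000 / 400 = 5
20 log₁₀(5) ≈ 13.98 dB

14.0 dB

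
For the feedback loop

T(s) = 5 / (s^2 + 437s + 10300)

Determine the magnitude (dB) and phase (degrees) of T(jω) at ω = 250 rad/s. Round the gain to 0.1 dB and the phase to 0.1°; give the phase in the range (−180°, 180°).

-87.7 dB, -115.5°

Substitute s = j250:
Numerator: 5 = 5 + j0
Denominator: (j250)^2 + 437(j250) + 10300 = -52200 + j109250
|N| = √(5² + 0²) ≈ 5, ∠N ≈ 0.00°
|D| = √(52200² + 109250²) ≈ 1.2108e+05, ∠D ≈ 115.54°
|T| = 5 / 1.2108e+05 ≈ 4.1295e-05
Gain = 20 log₁₀(4.1295e-05) ≈ -87.68 dB
∠T = 0.00° − 115.54° = -115.54°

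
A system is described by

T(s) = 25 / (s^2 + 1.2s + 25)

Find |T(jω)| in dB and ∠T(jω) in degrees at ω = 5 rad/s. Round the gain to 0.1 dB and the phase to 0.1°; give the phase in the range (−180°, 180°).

At s = jω = j5:
quadratic: (j5)² + 1.2·j5 + 25 = 0 + j6 → |·| ≈ 6, ∠ ≈ 90.00°
|T| = 25 / 6 ≈ 4.1667
Gain = 20 log₁₀(4.1667) ≈ 12.40 dB
∠T = 0.00° − 90.00° = -90.00°

12.4 dB, -90.0°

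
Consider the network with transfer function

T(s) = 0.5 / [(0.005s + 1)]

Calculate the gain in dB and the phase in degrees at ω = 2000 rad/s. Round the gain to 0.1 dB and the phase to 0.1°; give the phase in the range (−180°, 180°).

At ω = 2000 rad/s:
pole (1 + j2000·0.005) = 1 + j10 → |·| ≈ 10.05, ∠ ≈ 84.29°
|T| = 0.5 · 1 / (10.05) ≈ 0.049751
Gain = 20 log₁₀(0.049751) ≈ -26.06 dB
∠T = (0°) − (84.29°) = -84.29°

-26.1 dB, -84.3°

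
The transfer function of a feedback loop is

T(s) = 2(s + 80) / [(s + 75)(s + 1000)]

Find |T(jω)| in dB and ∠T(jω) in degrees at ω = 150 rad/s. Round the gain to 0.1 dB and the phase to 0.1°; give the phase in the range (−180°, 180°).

At s = jω = j150:
zero (s+80): 80 + j150 → |·| = √(80²+150²) = √28900 ≈ 170, ∠ = arctan(150/80) ≈ 61.93°
pole (s+75): 75 + j150 → |·| = √(75²+150²) = √28125 ≈ 167.71, ∠ = arctan(150/75) ≈ 63.43°
pole (s+1000): 1000 + j150 → |·| = √(1000²+150²) = √1022500 ≈ 1011.2, ∠ = arctan(150/1000) ≈ 8.53°
|T| = 2 · 170 / 1.6959e+05 ≈ 0.0020048
Gain = 20 log₁₀(0.0020048) ≈ -53.96 dB
∠T = 61.93° − 71.96° = -10.03°

-54.0 dB, -10.0°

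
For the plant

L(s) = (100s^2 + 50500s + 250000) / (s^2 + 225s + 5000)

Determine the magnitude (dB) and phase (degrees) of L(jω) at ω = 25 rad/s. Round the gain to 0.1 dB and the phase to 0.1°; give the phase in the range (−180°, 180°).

Substitute s = j25:
Numerator: 100(j25)^2 + 50500(j25) + 250000 = 187500 + j1262500
Denominator: (j25)^2 + 225(j25) + 5000 = 4375 + j5625
|N| = √(187500² + 1262500²) ≈ 1.2763e+06, ∠N ≈ 81.55°
|D| = √(4375² + 5625²) ≈ 7126.1, ∠D ≈ 52.13°
|L| = 1.2763e+06 / 7126.1 ≈ 179.1
Gain = 20 log₁₀(179.1) ≈ 45.06 dB
∠L = 81.55° − 52.13° = 29.42°

45.1 dB, 29.4°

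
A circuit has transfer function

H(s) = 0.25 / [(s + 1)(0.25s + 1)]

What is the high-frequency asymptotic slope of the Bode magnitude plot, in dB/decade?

-40 dB/decade

Each pole contributes −20 dB/decade at high frequency; each zero contributes +20 dB/decade.
Net: 0 zero(s) − 2 pole(s) → -40 dB/decade.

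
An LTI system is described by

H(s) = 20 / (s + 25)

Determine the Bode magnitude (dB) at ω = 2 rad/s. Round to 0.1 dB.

At s = jω = j2:
pole (s+25): 25 + j2 → |·| = √(25²+2²) = √629 ≈ 25.08, ∠ = arctan(2/25) ≈ 4.57°
|H| = 20 / 25.08 ≈ 0.79745
Gain = 20 log₁₀(0.79745) ≈ -1.97 dB

-2.0 dB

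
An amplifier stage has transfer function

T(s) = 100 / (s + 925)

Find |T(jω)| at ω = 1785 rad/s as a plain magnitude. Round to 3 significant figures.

At s = jω = j1785:
pole (s+925): 925 + j1785 → |·| = √(925²+1785²) = √4041850 ≈ 2010.4, ∠ = arctan(1785/925) ≈ 62.61°
|T| = 100 / 2010.4 ≈ 0.049741

0.0497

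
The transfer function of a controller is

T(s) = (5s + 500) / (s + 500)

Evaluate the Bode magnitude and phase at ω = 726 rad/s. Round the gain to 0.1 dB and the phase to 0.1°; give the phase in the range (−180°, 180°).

Substitute s = j726:
Numerator: 5(j726) + 500 = 500 + j3630
Denominator: (j726) + 500 = 500 + j726
|N| = √(500² + 3630²) ≈ 3664.3, ∠N ≈ 82.16°
|D| = √(500² + 726²) ≈ 881.52, ∠D ≈ 55.44°
|T| = 3664.3 / 881.52 ≈ 4.1568
Gain = 20 log₁₀(4.1568) ≈ 12.38 dB
∠T = 82.16° − 55.44° = 26.72°

12.4 dB, 26.7°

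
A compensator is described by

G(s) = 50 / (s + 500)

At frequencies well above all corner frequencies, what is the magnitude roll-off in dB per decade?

-20 dB/decade

Each pole contributes −20 dB/decade at high frequency; each zero contributes +20 dB/decade.
Net: 0 zero(s) − 1 pole(s) → -20 dB/decade.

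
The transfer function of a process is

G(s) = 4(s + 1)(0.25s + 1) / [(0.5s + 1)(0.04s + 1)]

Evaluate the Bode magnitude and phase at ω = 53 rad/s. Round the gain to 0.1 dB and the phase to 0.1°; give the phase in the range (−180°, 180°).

At ω = 53 rad/s:
zero (1 + j53·1) = 1 + j53 → |·| ≈ 53.009, ∠ ≈ 88.92°
zero (1 + j53·0.25) = 1 + j13.25 → |·| ≈ 13.288, ∠ ≈ 85.68°
pole (1 + j53·0.5) = 1 + j26.5 → |·| ≈ 26.519, ∠ ≈ 87.84°
pole (1 + j53·0.04) = 1 + j2.12 → |·| ≈ 2.344, ∠ ≈ 64.75°
|G| = 4 · 53.009 · 13.288 / (26.519 · 2.344) ≈ 45.327
Gain = 20 log₁₀(45.327) ≈ 33.13 dB
∠G = (88.92° + 85.68°) − (87.84° + 64.75°) = 22.01°

33.1 dB, 22.0°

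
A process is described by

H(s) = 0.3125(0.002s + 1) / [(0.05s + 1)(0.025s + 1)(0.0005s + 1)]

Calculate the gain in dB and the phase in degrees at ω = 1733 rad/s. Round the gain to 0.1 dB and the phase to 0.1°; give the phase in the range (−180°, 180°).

-72.9 dB, -145.0°

At ω = 1733 rad/s:
zero (1 + j1733·0.002) = 1 + j3.466 → |·| ≈ 3.6074, ∠ ≈ 73.91°
pole (1 + j1733·0.05) = 1 + j86.65 → |·| ≈ 86.656, ∠ ≈ 89.34°
pole (1 + j1733·0.025) = 1 + j43.325 → |·| ≈ 43.337, ∠ ≈ 88.68°
pole (1 + j1733·0.0005) = 1 + j0.8665 → |·| ≈ 1.3232, ∠ ≈ 40.91°
|H| = 0.3125 · 3.6074 / (86.656 · 43.337 · 1.3232) ≈ 0.00022686
Gain = 20 log₁₀(0.00022686) ≈ -72.88 dB
∠H = (73.91°) − (89.34° + 88.68° + 40.91°) = -145.02°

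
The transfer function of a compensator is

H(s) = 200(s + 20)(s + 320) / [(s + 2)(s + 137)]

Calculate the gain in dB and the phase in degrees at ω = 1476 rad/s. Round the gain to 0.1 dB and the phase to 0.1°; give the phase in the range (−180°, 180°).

46.2 dB, -7.6°

At s = jω = j1476:
zero (s+20): 20 + j1476 → |·| = √(20²+1476²) = √2178976 ≈ 1476.1, ∠ = arctan(1476/20) ≈ 89.22°
zero (s+320): 320 + j1476 → |·| = √(320²+1476²) = √2280976 ≈ 1510.3, ∠ = arctan(1476/320) ≈ 77.77°
pole (s+2): 2 + j1476 → |·| = √(2²+1476²) = √2178580 ≈ 1476, ∠ = arctan(1476/2) ≈ 89.92°
pole (s+137): 137 + j1476 → |·| = √(137²+1476²) = √2197345 ≈ 1482.3, ∠ = arctan(1476/137) ≈ 84.70°
|H| = 200 · 2.2294e+06 / 2.1879e+06 ≈ 203.79
Gain = 20 log₁₀(203.79) ≈ 46.18 dB
∠H = 166.99° − 174.62° = -7.63°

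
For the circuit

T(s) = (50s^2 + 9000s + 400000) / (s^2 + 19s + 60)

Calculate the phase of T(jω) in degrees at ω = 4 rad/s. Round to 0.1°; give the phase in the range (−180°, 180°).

-54.8°

Substitute s = j4:
Numerator: 50(j4)^2 + 9000(j4) + 400000 = 399200 + j36000
Denominator: (j4)^2 + 19(j4) + 60 = 44 + j76
|N| = √(399200² + 36000²) ≈ 4.0082e+05, ∠N ≈ 5.15°
|D| = √(44² + 76²) ≈ 87.818, ∠D ≈ 59.93°
∠T = 5.15° − 59.93° = -54.78°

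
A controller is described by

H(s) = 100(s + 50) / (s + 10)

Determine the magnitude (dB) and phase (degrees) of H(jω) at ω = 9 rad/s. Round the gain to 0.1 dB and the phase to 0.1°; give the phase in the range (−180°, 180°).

51.5 dB, -31.8°

At s = jω = j9:
zero (s+50): 50 + j9 → |·| = √(50²+9²) = √2581 ≈ 50.804, ∠ = arctan(9/50) ≈ 10.20°
pole (s+10): 10 + j9 → |·| = √(10²+9²) = √181 ≈ 13.454, ∠ = arctan(9/10) ≈ 41.99°
|H| = 100 · 50.804 / 13.454 ≈ 377.61
Gain = 20 log₁₀(377.61) ≈ 51.54 dB
∠H = 10.20° − 41.99° = -31.79°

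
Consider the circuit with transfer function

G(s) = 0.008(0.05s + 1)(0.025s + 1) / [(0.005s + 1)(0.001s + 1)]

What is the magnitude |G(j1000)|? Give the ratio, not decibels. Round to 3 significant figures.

At ω = 1000 rad/s:
zero (1 + j1000·0.05) = 1 + j50 → |·| ≈ 50.01, ∠ ≈ 88.85°
zero (1 + j1000·0.025) = 1 + j25 → |·| ≈ 25.02, ∠ ≈ 87.71°
pole (1 + j1000·0.005) = 1 + j5 → |·| ≈ 5.099, ∠ ≈ 78.69°
pole (1 + j1000·0.001) = 1 + j1 → |·| ≈ 1.4142, ∠ ≈ 45.00°
|G| = 0.008 · 50.01 · 25.02 / (5.099 · 1.4142) ≈ 1.3882

1.39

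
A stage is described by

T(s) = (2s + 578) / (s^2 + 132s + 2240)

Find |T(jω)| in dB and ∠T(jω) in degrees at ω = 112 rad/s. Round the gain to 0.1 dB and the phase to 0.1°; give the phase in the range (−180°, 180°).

-29.3 dB, -103.7°

Substitute s = j112:
Numerator: 2(j112) + 578 = 578 + j224
Denominator: (j112)^2 + 132(j112) + 2240 = -10304 + j14784
|N| = √(578² + 224²) ≈ 619.89, ∠N ≈ 21.18°
|D| = √(10304² + 14784²) ≈ 18021, ∠D ≈ 124.88°
|T| = 619.89 / 18021 ≈ 0.034398
Gain = 20 log₁₀(0.034398) ≈ -29.27 dB
∠T = 21.18° − 124.88° = -103.70°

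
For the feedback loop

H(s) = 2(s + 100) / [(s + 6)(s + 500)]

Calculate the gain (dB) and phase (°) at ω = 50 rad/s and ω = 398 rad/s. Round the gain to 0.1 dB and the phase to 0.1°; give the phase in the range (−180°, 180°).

At s = jω = j50:
zero (s+100): 100 + j50 → |·| = √(100²+50²) = √12500 ≈ 111.8, ∠ = arctan(50/100) ≈ 26.57°
pole (s+6): 6 + j50 → |·| = √(6²+50²) = √2536 ≈ 50.359, ∠ = arctan(50/6) ≈ 83.16°
pole (s+500): 500 + j50 → |·| = √(500²+50²) = √252500 ≈ 502.49, ∠ = arctan(50/500) ≈ 5.71°
|H| = 2 · 111.8 / 25305 ≈ 0.0088362
Gain = 20 log₁₀(0.0088362) ≈ -41.07 dB
∠H = 26.57° − 88.87° = -62.30°

At s = jω = j398:
zero (s+100): 100 + j398 → |·| = √(100²+398²) = √168404 ≈ 410.37, ∠ = arctan(398/100) ≈ 75.90°
pole (s+6): 6 + j398 → |·| = √(6²+398²) = √158440 ≈ 398.05, ∠ = arctan(398/6) ≈ 89.14°
pole (s+500): 500 + j398 → |·| = √(500²+398²) = √408404 ≈ 639.06, ∠ = arctan(398/500) ≈ 38.52°
|H| = 2 · 410.37 / 2.5438e+05 ≈ 0.0032264
Gain = 20 log₁₀(0.0032264) ≈ -49.83 dB
∠H = 75.90° − 127.66° = -51.76°

ω = 50: -41.1 dB, -62.3°; ω = 398: -49.8 dB, -51.8°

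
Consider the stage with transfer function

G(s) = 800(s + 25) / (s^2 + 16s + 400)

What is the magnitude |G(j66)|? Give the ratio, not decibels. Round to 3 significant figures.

13.8

At s = jω = j66:
zero (s+25): 25 + j66 → |·| = √(25²+66²) = √4981 ≈ 70.576, ∠ = arctan(66/25) ≈ 69.25°
quadratic: (j66)² + 16·j66 + 400 = -3956 + j1056 → |·| ≈ 4094.5, ∠ ≈ 165.05°
|G| = 800 · 70.576 / 4094.5 ≈ 13.789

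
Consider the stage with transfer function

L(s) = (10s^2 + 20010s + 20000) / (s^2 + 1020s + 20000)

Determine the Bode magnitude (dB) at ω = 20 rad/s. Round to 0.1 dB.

23.0 dB

Substitute s = j20:
Numerator: 10(j20)^2 + 20010(j20) + 20000 = 16000 + j400200
Denominator: (j20)^2 + 1020(j20) + 20000 = 19600 + j20400
|N| = √(16000² + 400200²) ≈ 4.0052e+05, ∠N ≈ 87.71°
|D| = √(19600² + 20400²) ≈ 28290, ∠D ≈ 46.15°
|L| = 4.0052e+05 / 28290 ≈ 14.158
Gain = 20 log₁₀(14.158) ≈ 23.02 dB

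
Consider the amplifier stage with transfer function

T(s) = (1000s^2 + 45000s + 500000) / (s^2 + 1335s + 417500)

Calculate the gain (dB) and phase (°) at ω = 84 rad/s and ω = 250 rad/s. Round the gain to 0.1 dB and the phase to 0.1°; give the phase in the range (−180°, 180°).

ω = 84: 25.0 dB, 134.8°; ω = 250: 42.2 dB, 126.5°

Substitute s = j84:
Numerator: 1000(j84)^2 + 45000(j84) + 500000 = -6556000 + j3780000
Denominator: (j84)^2 + 1335(j84) + 417500 = 410444 + j112140
|N| = √(6556000² + 3780000²) ≈ 7.5677e+06, ∠N ≈ 150.03°
|D| = √(410444² + 112140²) ≈ 4.2549e+05, ∠D ≈ 15.28°
|T| = 7.5677e+06 / 4.2549e+05 ≈ 17.786
Gain = 20 log₁₀(17.786) ≈ 25.00 dB
∠T = 150.03° − 15.28° = 134.75°

Substitute s = j250:
Numerator: 1000(j250)^2 + 45000(j250) + 500000 = -62000000 + j11250000
Denominator: (j250)^2 + 1335(j250) + 417500 = 355000 + j333750
|N| = √(62000000² + 11250000²) ≈ 6.3012e+07, ∠N ≈ 169.72°
|D| = √(355000² + 333750²) ≈ 4.8725e+05, ∠D ≈ 43.23°
|T| = 6.3012e+07 / 4.8725e+05 ≈ 129.32
Gain = 20 log₁₀(129.32) ≈ 42.23 dB
∠T = 169.72° − 43.23° = 126.49°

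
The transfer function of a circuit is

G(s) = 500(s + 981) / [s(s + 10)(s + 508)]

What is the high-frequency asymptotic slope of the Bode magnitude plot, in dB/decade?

-40 dB/decade

Each pole contributes −20 dB/decade at high frequency; each zero contributes +20 dB/decade.
Net: 1 zero(s) − 3 pole(s) → -40 dB/decade.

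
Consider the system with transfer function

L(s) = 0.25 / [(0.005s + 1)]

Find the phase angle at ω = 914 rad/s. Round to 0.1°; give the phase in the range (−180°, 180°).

-77.7°

At ω = 914 rad/s:
pole (1 + j914·0.005) = 1 + j4.57 → |·| ≈ 4.6781, ∠ ≈ 77.66°
∠L = (0°) − (77.66°) = -77.66°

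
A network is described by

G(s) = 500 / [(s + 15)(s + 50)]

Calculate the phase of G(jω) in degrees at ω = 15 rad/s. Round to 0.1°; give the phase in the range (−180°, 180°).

-61.7°

At s = jω = j15:
pole (s+15): 15 + j15 → |·| = √(15²+15²) = √450 ≈ 21.213, ∠ = arctan(15/15) ≈ 45.00°
pole (s+50): 50 + j15 → |·| = √(50²+15²) = √2725 ≈ 52.202, ∠ = arctan(15/50) ≈ 16.70°
∠G = 0.00° − 61.70° = -61.70°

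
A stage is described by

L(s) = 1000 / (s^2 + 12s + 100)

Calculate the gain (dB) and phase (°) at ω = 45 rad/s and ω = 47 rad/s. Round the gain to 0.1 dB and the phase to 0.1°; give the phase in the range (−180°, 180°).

ω = 45: -6.0 dB, -164.3°; ω = 47: -6.8 dB, -165.0°

At s = jω = j45:
quadratic: (j45)² + 12·j45 + 100 = -1925 + j540 → |·| ≈ 1999.3, ∠ ≈ 164.33°
|L| = 1000 / 1999.3 ≈ 0.50018
Gain = 20 log₁₀(0.50018) ≈ -6.02 dB
∠L = 0.00° − 164.33° = -164.33°

At s = jω = j47:
quadratic: (j47)² + 12·j47 + 100 = -2109 + j564 → |·| ≈ 2183.1, ∠ ≈ 165.03°
|L| = 1000 / 2183.1 ≈ 0.45806
Gain = 20 log₁₀(0.45806) ≈ -6.78 dB
∠L = 0.00° − 165.03° = -165.03°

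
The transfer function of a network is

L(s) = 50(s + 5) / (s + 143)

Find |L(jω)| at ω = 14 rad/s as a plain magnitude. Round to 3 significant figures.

At s = jω = j14:
zero (s+5): 5 + j14 → |·| = √(5²+14²) = √221 ≈ 14.866, ∠ = arctan(14/5) ≈ 70.35°
pole (s+143): 143 + j14 → |·| = √(143²+14²) = √20645 ≈ 143.68, ∠ = arctan(14/143) ≈ 5.59°
|L| = 50 · 14.866 / 143.68 ≈ 5.1733

5.17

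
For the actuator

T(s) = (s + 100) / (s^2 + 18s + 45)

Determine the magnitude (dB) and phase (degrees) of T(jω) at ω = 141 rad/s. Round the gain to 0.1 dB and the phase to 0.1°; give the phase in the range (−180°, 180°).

Substitute s = j141:
Numerator: (j141) + 100 = 100 + j141
Denominator: (j141)^2 + 18(j141) + 45 = -19836 + j2538
|N| = √(100² + 141²) ≈ 172.86, ∠N ≈ 54.65°
|D| = √(19836² + 2538²) ≈ 19998, ∠D ≈ 172.71°
|T| = 172.86 / 19998 ≈ 0.0086439
Gain = 20 log₁₀(0.0086439) ≈ -41.27 dB
∠T = 54.65° − 172.71° = -118.06°

-41.3 dB, -118.1°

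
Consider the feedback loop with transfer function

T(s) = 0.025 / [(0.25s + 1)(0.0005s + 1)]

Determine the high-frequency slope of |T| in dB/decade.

Each pole contributes −20 dB/decade at high frequency; each zero contributes +20 dB/decade.
Net: 0 zero(s) − 2 pole(s) → -40 dB/decade.

-40 dB/decade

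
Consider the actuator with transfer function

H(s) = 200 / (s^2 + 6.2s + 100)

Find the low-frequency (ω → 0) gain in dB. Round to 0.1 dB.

6.0 dB

H(0) = 200 / 100 = 2
20 log₁₀(2) ≈ 6.02 dB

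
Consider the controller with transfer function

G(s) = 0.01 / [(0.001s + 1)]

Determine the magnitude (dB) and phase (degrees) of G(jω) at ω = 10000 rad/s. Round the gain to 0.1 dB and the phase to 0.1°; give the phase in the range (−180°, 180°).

-60.0 dB, -84.3°

At ω = 10000 rad/s:
pole (1 + j10000·0.001) = 1 + j10 → |·| ≈ 10.05, ∠ ≈ 84.29°
|G| = 0.01 · 1 / (10.05) ≈ 0.00099502
Gain = 20 log₁₀(0.00099502) ≈ -60.04 dB
∠G = (0°) − (84.29°) = -84.29°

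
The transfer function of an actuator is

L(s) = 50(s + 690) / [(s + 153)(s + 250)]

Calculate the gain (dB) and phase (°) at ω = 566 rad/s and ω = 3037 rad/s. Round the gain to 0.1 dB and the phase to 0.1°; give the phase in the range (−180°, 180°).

ω = 566: -18.2 dB, -101.7°; ω = 3037: -35.5 dB, -95.2°

At s = jω = j566:
zero (s+690): 690 + j566 → |·| = √(690²+566²) = √796456 ≈ 892.44, ∠ = arctan(566/690) ≈ 39.36°
pole (s+153): 153 + j566 → |·| = √(153²+566²) = √343765 ≈ 586.31, ∠ = arctan(566/153) ≈ 74.87°
pole (s+250): 250 + j566 → |·| = √(250²+566²) = √382856 ≈ 618.75, ∠ = arctan(566/250) ≈ 66.17°
|L| = 50 · 892.44 / 3.6278e+05 ≈ 0.123
Gain = 20 log₁₀(0.123) ≈ -18.20 dB
∠L = 39.36° − 141.04° = -101.68°

At s = jω = j3037:
zero (s+690): 690 + j3037 → |·| = √(690²+3037²) = √9699469 ≈ 3114.4, ∠ = arctan(3037/690) ≈ 77.20°
pole (s+153): 153 + j3037 → |·| = √(153²+3037²) = √9246778 ≈ 3040.9, ∠ = arctan(3037/153) ≈ 87.12°
pole (s+250): 250 + j3037 → |·| = √(250²+3037²) = √9285869 ≈ 3047.3, ∠ = arctan(3037/250) ≈ 85.29°
|L| = 50 · 3114.4 / 9.2665e+06 ≈ 0.016805
Gain = 20 log₁₀(0.016805) ≈ -35.49 dB
∠L = 77.20° − 172.41° = -95.21°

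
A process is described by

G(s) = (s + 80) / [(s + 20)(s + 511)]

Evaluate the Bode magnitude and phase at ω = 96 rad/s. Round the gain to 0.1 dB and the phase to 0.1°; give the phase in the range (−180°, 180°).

At s = jω = j96:
zero (s+80): 80 + j96 → |·| = √(80²+96²) = √15616 ≈ 124.96, ∠ = arctan(96/80) ≈ 50.19°
pole (s+20): 20 + j96 → |·| = √(20²+96²) = √9616 ≈ 98.061, ∠ = arctan(96/20) ≈ 78.23°
pole (s+511): 511 + j96 → |·| = √(511²+96²) = √270337 ≈ 519.94, ∠ = arctan(96/511) ≈ 10.64°
|G| = 1 · 124.96 / 50986 ≈ 0.0024509
Gain = 20 log₁₀(0.0024509) ≈ -52.21 dB
∠G = 50.19° − 88.87° = -38.68°

-52.2 dB, -38.7°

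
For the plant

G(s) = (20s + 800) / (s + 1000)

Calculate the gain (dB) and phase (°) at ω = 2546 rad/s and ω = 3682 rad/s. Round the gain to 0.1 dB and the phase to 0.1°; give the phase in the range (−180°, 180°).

ω = 2546: 25.4 dB, 20.5°; ω = 3682: 25.7 dB, 14.6°

Substitute s = j2546:
Numerator: 20(j2546) + 800 = 800 + j50920
Denominator: (j2546) + 1000 = 1000 + j2546
|N| = √(800² + 50920²) ≈ 50926, ∠N ≈ 89.10°
|D| = √(1000² + 2546²) ≈ 2735.3, ∠D ≈ 68.56°
|G| = 50926 / 2735.3 ≈ 18.618
Gain = 20 log₁₀(18.618) ≈ 25.40 dB
∠G = 89.10° − 68.56° = 20.54°

Substitute s = j3682:
Numerator: 20(j3682) + 800 = 800 + j73640
Denominator: (j3682) + 1000 = 1000 + j3682
|N| = √(800² + 73640²) ≈ 73644, ∠N ≈ 89.38°
|D| = √(1000² + 3682²) ≈ 3815.4, ∠D ≈ 74.81°
|G| = 73644 / 3815.4 ≈ 19.302
Gain = 20 log₁₀(19.302) ≈ 25.71 dB
∠G = 89.38° − 74.81° = 14.57°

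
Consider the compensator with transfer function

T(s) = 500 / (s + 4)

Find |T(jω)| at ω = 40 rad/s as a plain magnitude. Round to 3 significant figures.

At s = jω = j40:
pole (s+4): 4 + j40 → |·| = √(4²+40²) = √1616 ≈ 40.2, ∠ = arctan(40/4) ≈ 84.29°
|T| = 500 / 40.2 ≈ 12.438

12.4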